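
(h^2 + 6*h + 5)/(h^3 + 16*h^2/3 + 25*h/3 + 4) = 3*(h + 5)/(3*h^2 + 13*h + 12)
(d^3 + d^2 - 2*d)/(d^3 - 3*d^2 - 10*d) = (d - 1)/(d - 5)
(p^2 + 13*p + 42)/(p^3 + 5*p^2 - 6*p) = (p + 7)/(p*(p - 1))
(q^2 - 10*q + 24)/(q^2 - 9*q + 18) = (q - 4)/(q - 3)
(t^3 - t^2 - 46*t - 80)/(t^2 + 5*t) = t - 6 - 16/t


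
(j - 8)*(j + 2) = j^2 - 6*j - 16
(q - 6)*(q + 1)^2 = q^3 - 4*q^2 - 11*q - 6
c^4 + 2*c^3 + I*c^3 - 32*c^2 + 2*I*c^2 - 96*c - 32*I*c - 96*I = (c - 6)*(c + 4)^2*(c + I)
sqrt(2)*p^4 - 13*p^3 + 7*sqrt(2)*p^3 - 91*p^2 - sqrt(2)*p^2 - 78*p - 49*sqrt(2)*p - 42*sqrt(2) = (p + 1)*(p + 6)*(p - 7*sqrt(2))*(sqrt(2)*p + 1)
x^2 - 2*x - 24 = (x - 6)*(x + 4)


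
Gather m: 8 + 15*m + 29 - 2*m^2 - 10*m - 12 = -2*m^2 + 5*m + 25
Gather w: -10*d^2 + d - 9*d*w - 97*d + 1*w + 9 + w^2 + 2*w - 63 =-10*d^2 - 96*d + w^2 + w*(3 - 9*d) - 54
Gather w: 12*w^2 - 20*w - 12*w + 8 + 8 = 12*w^2 - 32*w + 16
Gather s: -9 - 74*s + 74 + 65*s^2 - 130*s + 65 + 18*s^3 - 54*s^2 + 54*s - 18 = 18*s^3 + 11*s^2 - 150*s + 112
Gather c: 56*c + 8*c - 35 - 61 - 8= 64*c - 104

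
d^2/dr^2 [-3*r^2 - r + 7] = -6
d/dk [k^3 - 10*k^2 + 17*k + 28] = 3*k^2 - 20*k + 17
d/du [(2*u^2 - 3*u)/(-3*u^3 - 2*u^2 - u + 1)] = (u*(2*u - 3)*(9*u^2 + 4*u + 1) + (3 - 4*u)*(3*u^3 + 2*u^2 + u - 1))/(3*u^3 + 2*u^2 + u - 1)^2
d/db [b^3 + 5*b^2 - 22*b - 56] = 3*b^2 + 10*b - 22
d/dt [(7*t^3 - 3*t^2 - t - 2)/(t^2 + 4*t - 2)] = (7*t^4 + 56*t^3 - 53*t^2 + 16*t + 10)/(t^4 + 8*t^3 + 12*t^2 - 16*t + 4)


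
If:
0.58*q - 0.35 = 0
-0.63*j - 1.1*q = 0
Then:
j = -1.05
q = 0.60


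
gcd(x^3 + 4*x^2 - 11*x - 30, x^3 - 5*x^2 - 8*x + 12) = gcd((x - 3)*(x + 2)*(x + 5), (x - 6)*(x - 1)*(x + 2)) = x + 2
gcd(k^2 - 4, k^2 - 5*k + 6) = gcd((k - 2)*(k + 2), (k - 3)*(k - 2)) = k - 2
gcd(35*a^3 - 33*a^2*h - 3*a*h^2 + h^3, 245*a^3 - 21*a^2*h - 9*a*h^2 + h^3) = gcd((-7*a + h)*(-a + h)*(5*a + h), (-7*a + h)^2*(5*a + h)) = 35*a^2 + 2*a*h - h^2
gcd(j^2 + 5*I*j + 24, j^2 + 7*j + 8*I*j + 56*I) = j + 8*I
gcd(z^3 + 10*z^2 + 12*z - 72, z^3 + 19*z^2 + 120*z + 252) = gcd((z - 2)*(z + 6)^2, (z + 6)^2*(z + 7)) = z^2 + 12*z + 36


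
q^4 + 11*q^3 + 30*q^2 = q^2*(q + 5)*(q + 6)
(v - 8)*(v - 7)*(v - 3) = v^3 - 18*v^2 + 101*v - 168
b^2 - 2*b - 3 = (b - 3)*(b + 1)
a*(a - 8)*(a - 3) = a^3 - 11*a^2 + 24*a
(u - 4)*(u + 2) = u^2 - 2*u - 8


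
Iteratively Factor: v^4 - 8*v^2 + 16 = (v + 2)*(v^3 - 2*v^2 - 4*v + 8) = (v + 2)^2*(v^2 - 4*v + 4) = (v - 2)*(v + 2)^2*(v - 2)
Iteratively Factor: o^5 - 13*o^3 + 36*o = (o + 2)*(o^4 - 2*o^3 - 9*o^2 + 18*o) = (o - 3)*(o + 2)*(o^3 + o^2 - 6*o) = o*(o - 3)*(o + 2)*(o^2 + o - 6) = o*(o - 3)*(o - 2)*(o + 2)*(o + 3)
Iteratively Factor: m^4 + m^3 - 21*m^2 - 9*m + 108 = (m - 3)*(m^3 + 4*m^2 - 9*m - 36) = (m - 3)*(m + 4)*(m^2 - 9) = (m - 3)*(m + 3)*(m + 4)*(m - 3)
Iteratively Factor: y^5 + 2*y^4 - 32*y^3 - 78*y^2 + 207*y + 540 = (y - 5)*(y^4 + 7*y^3 + 3*y^2 - 63*y - 108) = (y - 5)*(y + 4)*(y^3 + 3*y^2 - 9*y - 27) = (y - 5)*(y + 3)*(y + 4)*(y^2 - 9) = (y - 5)*(y - 3)*(y + 3)*(y + 4)*(y + 3)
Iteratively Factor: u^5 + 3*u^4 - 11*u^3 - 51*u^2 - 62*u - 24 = (u + 3)*(u^4 - 11*u^2 - 18*u - 8) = (u + 1)*(u + 3)*(u^3 - u^2 - 10*u - 8) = (u + 1)*(u + 2)*(u + 3)*(u^2 - 3*u - 4) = (u + 1)^2*(u + 2)*(u + 3)*(u - 4)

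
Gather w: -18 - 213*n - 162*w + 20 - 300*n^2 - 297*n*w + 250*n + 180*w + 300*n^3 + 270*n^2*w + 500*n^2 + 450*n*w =300*n^3 + 200*n^2 + 37*n + w*(270*n^2 + 153*n + 18) + 2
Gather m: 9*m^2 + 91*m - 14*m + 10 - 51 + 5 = 9*m^2 + 77*m - 36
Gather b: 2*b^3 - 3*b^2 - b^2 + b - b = 2*b^3 - 4*b^2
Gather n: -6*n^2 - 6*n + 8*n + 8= -6*n^2 + 2*n + 8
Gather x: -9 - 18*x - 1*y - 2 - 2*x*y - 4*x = x*(-2*y - 22) - y - 11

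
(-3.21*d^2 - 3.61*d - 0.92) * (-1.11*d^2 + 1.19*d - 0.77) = 3.5631*d^4 + 0.187200000000001*d^3 - 0.802999999999999*d^2 + 1.6849*d + 0.7084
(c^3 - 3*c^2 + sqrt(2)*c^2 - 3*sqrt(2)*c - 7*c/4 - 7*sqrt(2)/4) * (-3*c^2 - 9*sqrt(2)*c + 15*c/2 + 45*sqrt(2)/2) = -3*c^5 - 12*sqrt(2)*c^4 + 33*c^4/2 - 141*c^3/4 + 66*sqrt(2)*c^3 - 69*sqrt(2)*c^2 + 687*c^2/8 - 207*c/2 - 105*sqrt(2)*c/2 - 315/4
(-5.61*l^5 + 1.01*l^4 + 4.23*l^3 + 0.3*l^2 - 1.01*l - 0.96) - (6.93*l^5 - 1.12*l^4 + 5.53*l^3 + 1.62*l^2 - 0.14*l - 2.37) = -12.54*l^5 + 2.13*l^4 - 1.3*l^3 - 1.32*l^2 - 0.87*l + 1.41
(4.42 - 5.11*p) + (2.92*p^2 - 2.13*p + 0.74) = 2.92*p^2 - 7.24*p + 5.16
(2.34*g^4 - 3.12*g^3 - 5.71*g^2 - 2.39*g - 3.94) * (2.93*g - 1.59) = 6.8562*g^5 - 12.8622*g^4 - 11.7695*g^3 + 2.0762*g^2 - 7.7441*g + 6.2646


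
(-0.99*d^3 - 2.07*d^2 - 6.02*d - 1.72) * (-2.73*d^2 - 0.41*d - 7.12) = 2.7027*d^5 + 6.057*d^4 + 24.3321*d^3 + 21.9022*d^2 + 43.5676*d + 12.2464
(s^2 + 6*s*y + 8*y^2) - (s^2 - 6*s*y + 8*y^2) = 12*s*y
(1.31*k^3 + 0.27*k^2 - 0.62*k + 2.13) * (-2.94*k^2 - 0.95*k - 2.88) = -3.8514*k^5 - 2.0383*k^4 - 2.2065*k^3 - 6.4508*k^2 - 0.2379*k - 6.1344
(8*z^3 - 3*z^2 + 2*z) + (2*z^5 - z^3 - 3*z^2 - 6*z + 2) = 2*z^5 + 7*z^3 - 6*z^2 - 4*z + 2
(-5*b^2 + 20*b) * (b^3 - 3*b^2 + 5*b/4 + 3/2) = -5*b^5 + 35*b^4 - 265*b^3/4 + 35*b^2/2 + 30*b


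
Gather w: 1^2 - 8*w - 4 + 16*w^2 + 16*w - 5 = 16*w^2 + 8*w - 8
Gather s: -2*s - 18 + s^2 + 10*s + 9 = s^2 + 8*s - 9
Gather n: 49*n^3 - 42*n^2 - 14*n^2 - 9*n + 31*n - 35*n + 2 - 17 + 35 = 49*n^3 - 56*n^2 - 13*n + 20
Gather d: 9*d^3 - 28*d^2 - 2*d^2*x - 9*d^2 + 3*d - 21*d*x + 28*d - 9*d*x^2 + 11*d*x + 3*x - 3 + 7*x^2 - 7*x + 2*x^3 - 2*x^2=9*d^3 + d^2*(-2*x - 37) + d*(-9*x^2 - 10*x + 31) + 2*x^3 + 5*x^2 - 4*x - 3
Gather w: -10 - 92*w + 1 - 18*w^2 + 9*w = -18*w^2 - 83*w - 9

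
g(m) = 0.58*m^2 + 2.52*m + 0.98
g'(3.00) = 6.00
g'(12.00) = 16.44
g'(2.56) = 5.49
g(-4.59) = 1.63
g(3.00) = 13.76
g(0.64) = 2.83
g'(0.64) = 3.26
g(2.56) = 11.23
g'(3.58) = 6.67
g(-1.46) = -1.46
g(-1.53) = -1.52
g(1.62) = 6.58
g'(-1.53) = 0.75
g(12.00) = 114.74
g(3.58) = 17.44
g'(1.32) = 4.05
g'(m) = 1.16*m + 2.52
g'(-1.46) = 0.83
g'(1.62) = 4.40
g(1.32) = 5.32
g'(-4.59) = -2.80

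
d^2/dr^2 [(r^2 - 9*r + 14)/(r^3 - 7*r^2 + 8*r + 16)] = 2*(r^4 - 19*r^3 + 81*r^2 - 257*r + 242)/(r^7 - 13*r^6 + 51*r^5 - 15*r^4 - 240*r^3 + 96*r^2 + 512*r + 256)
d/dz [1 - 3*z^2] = -6*z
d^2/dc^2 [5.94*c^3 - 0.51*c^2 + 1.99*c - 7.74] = 35.64*c - 1.02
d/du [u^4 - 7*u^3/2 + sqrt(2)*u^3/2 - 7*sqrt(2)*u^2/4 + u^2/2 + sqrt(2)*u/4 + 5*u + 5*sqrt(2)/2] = 4*u^3 - 21*u^2/2 + 3*sqrt(2)*u^2/2 - 7*sqrt(2)*u/2 + u + sqrt(2)/4 + 5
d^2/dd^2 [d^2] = 2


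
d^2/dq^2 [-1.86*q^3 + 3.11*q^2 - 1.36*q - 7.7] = 6.22 - 11.16*q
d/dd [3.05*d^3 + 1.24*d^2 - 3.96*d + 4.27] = 9.15*d^2 + 2.48*d - 3.96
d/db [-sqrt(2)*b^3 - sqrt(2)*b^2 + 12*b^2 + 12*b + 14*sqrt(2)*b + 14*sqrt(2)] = -3*sqrt(2)*b^2 - 2*sqrt(2)*b + 24*b + 12 + 14*sqrt(2)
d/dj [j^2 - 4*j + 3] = 2*j - 4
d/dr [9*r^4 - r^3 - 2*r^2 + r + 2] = 36*r^3 - 3*r^2 - 4*r + 1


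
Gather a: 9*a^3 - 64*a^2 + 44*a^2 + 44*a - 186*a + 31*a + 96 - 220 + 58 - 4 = 9*a^3 - 20*a^2 - 111*a - 70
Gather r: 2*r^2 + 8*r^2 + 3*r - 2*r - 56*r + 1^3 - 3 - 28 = 10*r^2 - 55*r - 30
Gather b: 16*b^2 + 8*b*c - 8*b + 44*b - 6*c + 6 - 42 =16*b^2 + b*(8*c + 36) - 6*c - 36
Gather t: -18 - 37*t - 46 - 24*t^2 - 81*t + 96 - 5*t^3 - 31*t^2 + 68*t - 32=-5*t^3 - 55*t^2 - 50*t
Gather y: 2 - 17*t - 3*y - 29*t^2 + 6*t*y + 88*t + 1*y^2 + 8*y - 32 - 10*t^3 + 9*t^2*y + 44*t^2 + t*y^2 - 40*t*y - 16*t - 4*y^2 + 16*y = -10*t^3 + 15*t^2 + 55*t + y^2*(t - 3) + y*(9*t^2 - 34*t + 21) - 30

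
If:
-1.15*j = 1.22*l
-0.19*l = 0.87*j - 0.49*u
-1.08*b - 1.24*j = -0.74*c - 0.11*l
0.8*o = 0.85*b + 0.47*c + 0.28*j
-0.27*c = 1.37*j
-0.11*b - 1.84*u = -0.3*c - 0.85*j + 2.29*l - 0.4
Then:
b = -3.21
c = -3.45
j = 0.68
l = -0.64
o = -5.20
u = 0.96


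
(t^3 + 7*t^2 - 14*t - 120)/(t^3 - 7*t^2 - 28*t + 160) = (t + 6)/(t - 8)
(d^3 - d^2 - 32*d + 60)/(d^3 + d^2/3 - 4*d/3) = 3*(d^3 - d^2 - 32*d + 60)/(d*(3*d^2 + d - 4))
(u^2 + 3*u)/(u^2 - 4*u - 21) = u/(u - 7)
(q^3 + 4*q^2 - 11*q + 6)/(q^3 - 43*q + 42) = (q^2 + 5*q - 6)/(q^2 + q - 42)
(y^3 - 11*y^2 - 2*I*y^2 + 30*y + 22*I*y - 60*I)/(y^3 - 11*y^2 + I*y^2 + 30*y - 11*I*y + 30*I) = (y - 2*I)/(y + I)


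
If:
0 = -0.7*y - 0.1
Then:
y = -0.14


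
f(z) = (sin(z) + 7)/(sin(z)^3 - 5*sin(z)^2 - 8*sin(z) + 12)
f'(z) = (sin(z) + 7)*(-3*sin(z)^2*cos(z) + 10*sin(z)*cos(z) + 8*cos(z))/(sin(z)^3 - 5*sin(z)^2 - 8*sin(z) + 12)^2 + cos(z)/(sin(z)^3 - 5*sin(z)^2 - 8*sin(z) + 12) = (-2*sin(z)^3 - 16*sin(z)^2 + 70*sin(z) + 68)*cos(z)/(sin(z)^3 - 5*sin(z)^2 - 8*sin(z) + 12)^2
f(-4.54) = 35.99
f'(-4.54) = -416.41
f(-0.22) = 0.50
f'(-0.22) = 0.28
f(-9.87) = 0.96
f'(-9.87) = -1.44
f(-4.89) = 33.91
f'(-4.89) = 380.75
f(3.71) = 0.44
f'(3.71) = -0.10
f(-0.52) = 0.44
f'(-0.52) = 0.12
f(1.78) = 24.47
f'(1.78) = -232.99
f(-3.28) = 0.66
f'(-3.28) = -0.66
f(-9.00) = 0.46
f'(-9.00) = -0.16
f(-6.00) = 0.77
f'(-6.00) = 0.94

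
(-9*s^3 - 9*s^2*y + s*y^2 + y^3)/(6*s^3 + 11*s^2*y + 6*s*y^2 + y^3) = (-3*s + y)/(2*s + y)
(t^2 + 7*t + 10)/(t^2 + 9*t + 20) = (t + 2)/(t + 4)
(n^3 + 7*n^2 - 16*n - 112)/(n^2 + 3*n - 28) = n + 4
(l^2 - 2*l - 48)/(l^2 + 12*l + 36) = (l - 8)/(l + 6)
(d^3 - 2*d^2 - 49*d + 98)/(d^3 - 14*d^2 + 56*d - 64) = (d^2 - 49)/(d^2 - 12*d + 32)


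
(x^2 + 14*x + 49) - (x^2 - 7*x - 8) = 21*x + 57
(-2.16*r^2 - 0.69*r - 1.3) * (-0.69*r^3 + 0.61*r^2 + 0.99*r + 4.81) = 1.4904*r^5 - 0.8415*r^4 - 1.6623*r^3 - 11.8657*r^2 - 4.6059*r - 6.253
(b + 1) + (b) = 2*b + 1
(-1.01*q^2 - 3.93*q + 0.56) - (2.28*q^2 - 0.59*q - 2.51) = -3.29*q^2 - 3.34*q + 3.07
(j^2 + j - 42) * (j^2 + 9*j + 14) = j^4 + 10*j^3 - 19*j^2 - 364*j - 588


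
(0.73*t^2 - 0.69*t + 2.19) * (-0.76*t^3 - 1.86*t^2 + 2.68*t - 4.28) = -0.5548*t^5 - 0.8334*t^4 + 1.5754*t^3 - 9.047*t^2 + 8.8224*t - 9.3732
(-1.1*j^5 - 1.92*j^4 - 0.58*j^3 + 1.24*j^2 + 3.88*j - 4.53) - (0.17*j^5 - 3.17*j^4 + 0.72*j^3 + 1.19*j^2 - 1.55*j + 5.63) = -1.27*j^5 + 1.25*j^4 - 1.3*j^3 + 0.05*j^2 + 5.43*j - 10.16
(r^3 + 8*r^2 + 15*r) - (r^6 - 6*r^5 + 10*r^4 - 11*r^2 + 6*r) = -r^6 + 6*r^5 - 10*r^4 + r^3 + 19*r^2 + 9*r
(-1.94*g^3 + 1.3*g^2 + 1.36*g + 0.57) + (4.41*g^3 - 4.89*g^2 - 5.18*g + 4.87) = 2.47*g^3 - 3.59*g^2 - 3.82*g + 5.44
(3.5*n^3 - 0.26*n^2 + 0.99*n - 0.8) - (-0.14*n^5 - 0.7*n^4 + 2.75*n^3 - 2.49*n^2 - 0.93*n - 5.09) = 0.14*n^5 + 0.7*n^4 + 0.75*n^3 + 2.23*n^2 + 1.92*n + 4.29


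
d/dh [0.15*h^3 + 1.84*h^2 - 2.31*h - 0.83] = 0.45*h^2 + 3.68*h - 2.31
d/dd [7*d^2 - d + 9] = 14*d - 1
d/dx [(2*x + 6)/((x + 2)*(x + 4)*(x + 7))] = 4*(-x^3 - 11*x^2 - 39*x - 47)/(x^6 + 26*x^5 + 269*x^4 + 1412*x^3 + 3956*x^2 + 5600*x + 3136)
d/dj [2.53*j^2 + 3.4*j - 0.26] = 5.06*j + 3.4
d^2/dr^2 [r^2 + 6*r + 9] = 2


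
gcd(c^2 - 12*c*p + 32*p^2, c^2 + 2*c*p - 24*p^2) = -c + 4*p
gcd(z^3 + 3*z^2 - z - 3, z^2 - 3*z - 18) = z + 3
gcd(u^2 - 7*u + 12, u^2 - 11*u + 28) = u - 4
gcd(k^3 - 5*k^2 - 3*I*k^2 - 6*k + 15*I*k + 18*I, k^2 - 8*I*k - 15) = k - 3*I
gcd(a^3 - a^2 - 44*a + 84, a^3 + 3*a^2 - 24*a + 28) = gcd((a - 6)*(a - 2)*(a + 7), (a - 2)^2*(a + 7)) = a^2 + 5*a - 14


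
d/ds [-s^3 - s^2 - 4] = s*(-3*s - 2)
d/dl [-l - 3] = -1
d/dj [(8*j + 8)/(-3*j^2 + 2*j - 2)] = 8*(3*j^2 + 6*j - 4)/(9*j^4 - 12*j^3 + 16*j^2 - 8*j + 4)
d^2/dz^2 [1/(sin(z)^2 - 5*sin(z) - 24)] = (-4*sin(z)^4 + 15*sin(z)^3 - 115*sin(z)^2 + 90*sin(z) + 98)/((sin(z) - 8)^3*(sin(z) + 3)^3)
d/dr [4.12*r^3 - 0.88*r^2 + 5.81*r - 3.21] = 12.36*r^2 - 1.76*r + 5.81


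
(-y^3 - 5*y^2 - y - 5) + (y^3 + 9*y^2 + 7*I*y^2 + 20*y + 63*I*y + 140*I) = 4*y^2 + 7*I*y^2 + 19*y + 63*I*y - 5 + 140*I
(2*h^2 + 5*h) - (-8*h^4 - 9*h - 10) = 8*h^4 + 2*h^2 + 14*h + 10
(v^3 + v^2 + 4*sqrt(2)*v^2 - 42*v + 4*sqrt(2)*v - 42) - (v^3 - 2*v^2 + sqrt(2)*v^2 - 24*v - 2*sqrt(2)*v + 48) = 3*v^2 + 3*sqrt(2)*v^2 - 18*v + 6*sqrt(2)*v - 90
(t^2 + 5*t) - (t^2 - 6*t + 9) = 11*t - 9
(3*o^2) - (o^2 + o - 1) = 2*o^2 - o + 1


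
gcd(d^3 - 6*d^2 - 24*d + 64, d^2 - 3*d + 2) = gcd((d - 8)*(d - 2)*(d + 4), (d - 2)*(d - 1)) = d - 2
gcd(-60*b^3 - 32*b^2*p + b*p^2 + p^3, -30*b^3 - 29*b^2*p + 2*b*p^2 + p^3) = 1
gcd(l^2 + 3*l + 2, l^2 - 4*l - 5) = l + 1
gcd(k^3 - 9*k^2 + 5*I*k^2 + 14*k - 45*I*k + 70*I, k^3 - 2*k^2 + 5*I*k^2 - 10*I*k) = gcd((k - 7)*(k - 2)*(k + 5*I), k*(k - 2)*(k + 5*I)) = k^2 + k*(-2 + 5*I) - 10*I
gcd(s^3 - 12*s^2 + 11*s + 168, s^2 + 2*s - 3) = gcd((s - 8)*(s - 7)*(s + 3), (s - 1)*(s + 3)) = s + 3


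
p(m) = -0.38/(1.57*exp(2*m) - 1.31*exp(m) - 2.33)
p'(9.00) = 0.00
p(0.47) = 0.93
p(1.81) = -0.01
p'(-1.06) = -0.00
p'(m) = -0.38*(-3.14*exp(2*m) + 1.31*exp(m))/(1.57*exp(2*m) - 1.31*exp(m) - 2.33)^2 = (1.1932*exp(m) - 0.4978)*exp(m)/(-1.57*exp(2*m) + 1.31*exp(m) + 2.33)^2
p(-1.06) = 0.15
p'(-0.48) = 0.02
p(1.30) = -0.03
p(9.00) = 0.00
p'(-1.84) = -0.01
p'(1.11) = 0.14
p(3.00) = 0.00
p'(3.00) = 0.00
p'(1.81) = 0.02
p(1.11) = -0.05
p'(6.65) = 0.00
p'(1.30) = 0.07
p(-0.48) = 0.15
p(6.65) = -0.00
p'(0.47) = 13.64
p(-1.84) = 0.15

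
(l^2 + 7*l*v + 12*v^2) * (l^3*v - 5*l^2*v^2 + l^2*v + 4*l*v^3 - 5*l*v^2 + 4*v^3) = l^5*v + 2*l^4*v^2 + l^4*v - 19*l^3*v^3 + 2*l^3*v^2 - 32*l^2*v^4 - 19*l^2*v^3 + 48*l*v^5 - 32*l*v^4 + 48*v^5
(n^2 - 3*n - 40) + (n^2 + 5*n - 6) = 2*n^2 + 2*n - 46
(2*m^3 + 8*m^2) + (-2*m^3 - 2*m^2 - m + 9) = 6*m^2 - m + 9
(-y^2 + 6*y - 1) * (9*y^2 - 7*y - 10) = -9*y^4 + 61*y^3 - 41*y^2 - 53*y + 10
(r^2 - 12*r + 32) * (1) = r^2 - 12*r + 32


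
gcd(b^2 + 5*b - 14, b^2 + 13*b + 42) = b + 7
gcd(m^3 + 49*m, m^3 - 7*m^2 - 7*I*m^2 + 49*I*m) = m^2 - 7*I*m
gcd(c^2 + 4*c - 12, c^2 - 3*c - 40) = 1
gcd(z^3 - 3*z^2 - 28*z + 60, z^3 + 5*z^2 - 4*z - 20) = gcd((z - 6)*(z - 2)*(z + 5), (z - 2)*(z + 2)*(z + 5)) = z^2 + 3*z - 10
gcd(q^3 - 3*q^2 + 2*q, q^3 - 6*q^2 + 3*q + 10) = q - 2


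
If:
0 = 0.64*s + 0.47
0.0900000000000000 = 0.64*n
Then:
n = 0.14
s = -0.73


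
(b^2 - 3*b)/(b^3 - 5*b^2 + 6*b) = 1/(b - 2)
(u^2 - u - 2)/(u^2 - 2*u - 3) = (u - 2)/(u - 3)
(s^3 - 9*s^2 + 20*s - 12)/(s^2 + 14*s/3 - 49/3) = 3*(s^3 - 9*s^2 + 20*s - 12)/(3*s^2 + 14*s - 49)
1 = 1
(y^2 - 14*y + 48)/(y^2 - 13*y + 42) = (y - 8)/(y - 7)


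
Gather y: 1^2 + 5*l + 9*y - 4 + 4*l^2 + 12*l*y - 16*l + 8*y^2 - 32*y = 4*l^2 - 11*l + 8*y^2 + y*(12*l - 23) - 3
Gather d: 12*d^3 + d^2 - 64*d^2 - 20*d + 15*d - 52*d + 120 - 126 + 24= 12*d^3 - 63*d^2 - 57*d + 18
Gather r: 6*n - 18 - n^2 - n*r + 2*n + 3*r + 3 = -n^2 + 8*n + r*(3 - n) - 15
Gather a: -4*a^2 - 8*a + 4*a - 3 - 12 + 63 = -4*a^2 - 4*a + 48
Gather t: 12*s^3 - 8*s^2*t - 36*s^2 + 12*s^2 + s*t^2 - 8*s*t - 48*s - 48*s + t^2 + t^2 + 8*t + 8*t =12*s^3 - 24*s^2 - 96*s + t^2*(s + 2) + t*(-8*s^2 - 8*s + 16)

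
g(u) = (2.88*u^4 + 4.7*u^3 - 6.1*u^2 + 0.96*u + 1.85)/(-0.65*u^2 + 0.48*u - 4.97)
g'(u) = (1.3*u - 0.48)*(2.88*u^4 + 4.7*u^3 - 6.1*u^2 + 0.96*u + 1.85)/(-0.65*u^2 + 0.48*u - 4.97)^2 + (11.52*u^3 + 14.1*u^2 - 12.2*u + 0.96)/(-0.65*u^2 + 0.48*u - 4.97)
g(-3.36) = -8.52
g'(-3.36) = 13.98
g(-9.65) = -287.68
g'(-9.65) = 73.77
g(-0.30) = -0.18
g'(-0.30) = -1.11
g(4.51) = -93.89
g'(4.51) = -48.92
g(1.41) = -2.80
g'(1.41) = -7.21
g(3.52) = -50.89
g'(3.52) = -37.65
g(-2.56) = -0.41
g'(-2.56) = 6.42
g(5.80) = -165.41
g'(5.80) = -61.72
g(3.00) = -33.05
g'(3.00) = -30.84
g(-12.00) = -486.05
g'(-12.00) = 95.02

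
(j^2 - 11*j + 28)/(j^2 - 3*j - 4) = (j - 7)/(j + 1)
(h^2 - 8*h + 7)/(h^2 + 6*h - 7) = (h - 7)/(h + 7)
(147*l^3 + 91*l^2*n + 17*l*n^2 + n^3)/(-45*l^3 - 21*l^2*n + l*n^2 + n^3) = (-49*l^2 - 14*l*n - n^2)/(15*l^2 + 2*l*n - n^2)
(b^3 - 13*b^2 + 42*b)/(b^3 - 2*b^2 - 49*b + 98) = b*(b - 6)/(b^2 + 5*b - 14)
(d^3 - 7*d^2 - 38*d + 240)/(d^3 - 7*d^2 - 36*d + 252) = (d^2 - 13*d + 40)/(d^2 - 13*d + 42)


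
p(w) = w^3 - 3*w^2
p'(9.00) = 189.00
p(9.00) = 486.00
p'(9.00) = 189.00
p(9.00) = 486.00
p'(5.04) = 45.96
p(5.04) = 51.82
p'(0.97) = -3.00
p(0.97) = -1.91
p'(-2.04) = 24.72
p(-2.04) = -20.97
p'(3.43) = 14.71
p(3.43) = 5.06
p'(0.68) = -2.69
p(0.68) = -1.07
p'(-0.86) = 7.38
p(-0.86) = -2.85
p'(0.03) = -0.18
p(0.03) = -0.00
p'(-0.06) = 0.37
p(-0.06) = -0.01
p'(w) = 3*w^2 - 6*w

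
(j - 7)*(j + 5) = j^2 - 2*j - 35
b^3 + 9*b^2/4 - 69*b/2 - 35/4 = (b - 5)*(b + 1/4)*(b + 7)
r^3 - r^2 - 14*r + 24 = (r - 3)*(r - 2)*(r + 4)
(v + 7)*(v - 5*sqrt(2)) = v^2 - 5*sqrt(2)*v + 7*v - 35*sqrt(2)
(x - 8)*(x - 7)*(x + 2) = x^3 - 13*x^2 + 26*x + 112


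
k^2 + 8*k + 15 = (k + 3)*(k + 5)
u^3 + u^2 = u^2*(u + 1)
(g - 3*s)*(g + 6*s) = g^2 + 3*g*s - 18*s^2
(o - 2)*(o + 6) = o^2 + 4*o - 12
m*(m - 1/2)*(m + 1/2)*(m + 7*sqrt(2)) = m^4 + 7*sqrt(2)*m^3 - m^2/4 - 7*sqrt(2)*m/4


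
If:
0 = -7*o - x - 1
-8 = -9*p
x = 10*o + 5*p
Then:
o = -49/153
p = 8/9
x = 190/153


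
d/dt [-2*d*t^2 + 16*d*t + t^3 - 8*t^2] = -4*d*t + 16*d + 3*t^2 - 16*t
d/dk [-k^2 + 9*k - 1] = 9 - 2*k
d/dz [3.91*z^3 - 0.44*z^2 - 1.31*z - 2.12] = 11.73*z^2 - 0.88*z - 1.31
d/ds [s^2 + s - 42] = 2*s + 1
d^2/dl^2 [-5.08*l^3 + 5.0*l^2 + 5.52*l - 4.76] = 10.0 - 30.48*l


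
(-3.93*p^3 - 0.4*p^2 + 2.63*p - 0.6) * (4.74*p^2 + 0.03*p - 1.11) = -18.6282*p^5 - 2.0139*p^4 + 16.8165*p^3 - 2.3211*p^2 - 2.9373*p + 0.666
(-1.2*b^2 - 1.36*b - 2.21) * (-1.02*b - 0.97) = 1.224*b^3 + 2.5512*b^2 + 3.5734*b + 2.1437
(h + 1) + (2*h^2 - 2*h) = 2*h^2 - h + 1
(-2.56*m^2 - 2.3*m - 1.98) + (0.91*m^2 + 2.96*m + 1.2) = -1.65*m^2 + 0.66*m - 0.78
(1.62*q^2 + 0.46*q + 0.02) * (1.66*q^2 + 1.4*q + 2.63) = 2.6892*q^4 + 3.0316*q^3 + 4.9378*q^2 + 1.2378*q + 0.0526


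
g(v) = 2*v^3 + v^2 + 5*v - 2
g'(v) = 6*v^2 + 2*v + 5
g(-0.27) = -3.32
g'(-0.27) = 4.90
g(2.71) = 58.70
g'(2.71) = 54.48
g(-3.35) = -82.72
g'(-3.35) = 65.64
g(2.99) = 75.35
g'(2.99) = 64.62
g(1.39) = 12.25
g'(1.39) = 19.37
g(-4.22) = -155.59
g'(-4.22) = 103.41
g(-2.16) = -28.29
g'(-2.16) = 28.67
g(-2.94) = -58.88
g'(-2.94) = 50.98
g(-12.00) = -3374.00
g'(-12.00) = 845.00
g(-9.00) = -1424.00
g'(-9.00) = 473.00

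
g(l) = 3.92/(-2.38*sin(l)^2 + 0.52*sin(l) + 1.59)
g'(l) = 3.92*(4.76*sin(l)*cos(l) - 0.52*cos(l))/(-2.38*sin(l)^2 + 0.52*sin(l) + 1.59)^2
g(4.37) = -3.88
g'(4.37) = 6.44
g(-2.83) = 3.25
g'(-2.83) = 5.07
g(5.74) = 5.72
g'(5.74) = -21.29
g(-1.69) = -3.08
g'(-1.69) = 1.51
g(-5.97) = 2.57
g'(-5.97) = 1.52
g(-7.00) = 17.73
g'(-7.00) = -220.52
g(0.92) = 7.88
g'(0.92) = 31.38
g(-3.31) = 2.43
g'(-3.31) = -0.41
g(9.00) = 2.80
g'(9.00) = -2.63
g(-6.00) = 2.53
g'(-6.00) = 1.27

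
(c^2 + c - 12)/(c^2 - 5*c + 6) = (c + 4)/(c - 2)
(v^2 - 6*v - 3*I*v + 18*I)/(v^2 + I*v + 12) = (v - 6)/(v + 4*I)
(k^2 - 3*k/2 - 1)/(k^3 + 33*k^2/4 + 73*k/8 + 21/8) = 4*(k - 2)/(4*k^2 + 31*k + 21)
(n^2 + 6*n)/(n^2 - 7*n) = (n + 6)/(n - 7)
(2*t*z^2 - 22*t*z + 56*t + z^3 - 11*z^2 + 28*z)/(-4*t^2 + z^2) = (z^2 - 11*z + 28)/(-2*t + z)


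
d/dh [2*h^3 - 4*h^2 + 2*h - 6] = 6*h^2 - 8*h + 2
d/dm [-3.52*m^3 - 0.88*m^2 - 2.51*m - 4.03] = -10.56*m^2 - 1.76*m - 2.51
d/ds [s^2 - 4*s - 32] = 2*s - 4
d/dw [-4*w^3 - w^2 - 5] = 2*w*(-6*w - 1)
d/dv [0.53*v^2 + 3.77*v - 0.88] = 1.06*v + 3.77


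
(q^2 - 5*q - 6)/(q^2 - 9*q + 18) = (q + 1)/(q - 3)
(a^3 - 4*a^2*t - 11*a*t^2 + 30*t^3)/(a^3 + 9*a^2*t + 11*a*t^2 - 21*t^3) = (-a^2 + 7*a*t - 10*t^2)/(-a^2 - 6*a*t + 7*t^2)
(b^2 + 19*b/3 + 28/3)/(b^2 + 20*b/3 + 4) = (3*b^2 + 19*b + 28)/(3*b^2 + 20*b + 12)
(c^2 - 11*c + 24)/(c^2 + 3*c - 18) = (c - 8)/(c + 6)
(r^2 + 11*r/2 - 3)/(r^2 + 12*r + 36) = (r - 1/2)/(r + 6)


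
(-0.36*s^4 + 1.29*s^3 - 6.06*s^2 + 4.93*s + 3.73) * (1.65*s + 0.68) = -0.594*s^5 + 1.8837*s^4 - 9.1218*s^3 + 4.0137*s^2 + 9.5069*s + 2.5364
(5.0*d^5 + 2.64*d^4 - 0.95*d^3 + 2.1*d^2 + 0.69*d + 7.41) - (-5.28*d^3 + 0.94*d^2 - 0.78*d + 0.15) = 5.0*d^5 + 2.64*d^4 + 4.33*d^3 + 1.16*d^2 + 1.47*d + 7.26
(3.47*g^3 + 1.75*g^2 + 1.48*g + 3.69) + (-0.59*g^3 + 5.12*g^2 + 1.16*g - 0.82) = 2.88*g^3 + 6.87*g^2 + 2.64*g + 2.87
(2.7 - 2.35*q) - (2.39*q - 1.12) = 3.82 - 4.74*q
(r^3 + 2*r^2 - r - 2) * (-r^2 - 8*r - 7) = -r^5 - 10*r^4 - 22*r^3 - 4*r^2 + 23*r + 14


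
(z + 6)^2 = z^2 + 12*z + 36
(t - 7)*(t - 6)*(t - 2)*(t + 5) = t^4 - 10*t^3 - 7*t^2 + 256*t - 420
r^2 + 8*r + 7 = (r + 1)*(r + 7)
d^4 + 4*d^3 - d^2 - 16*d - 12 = (d - 2)*(d + 1)*(d + 2)*(d + 3)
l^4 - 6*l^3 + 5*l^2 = l^2*(l - 5)*(l - 1)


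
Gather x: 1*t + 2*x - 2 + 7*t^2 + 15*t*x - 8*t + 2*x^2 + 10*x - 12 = 7*t^2 - 7*t + 2*x^2 + x*(15*t + 12) - 14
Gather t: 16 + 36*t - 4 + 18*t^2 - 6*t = 18*t^2 + 30*t + 12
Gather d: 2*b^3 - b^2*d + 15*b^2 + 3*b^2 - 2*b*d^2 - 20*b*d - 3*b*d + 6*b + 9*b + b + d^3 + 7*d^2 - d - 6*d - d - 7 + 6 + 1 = 2*b^3 + 18*b^2 + 16*b + d^3 + d^2*(7 - 2*b) + d*(-b^2 - 23*b - 8)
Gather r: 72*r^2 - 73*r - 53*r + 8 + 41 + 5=72*r^2 - 126*r + 54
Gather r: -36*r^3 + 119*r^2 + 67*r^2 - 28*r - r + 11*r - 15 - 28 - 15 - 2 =-36*r^3 + 186*r^2 - 18*r - 60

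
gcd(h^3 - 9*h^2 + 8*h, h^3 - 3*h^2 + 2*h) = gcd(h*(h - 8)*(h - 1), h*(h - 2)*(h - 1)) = h^2 - h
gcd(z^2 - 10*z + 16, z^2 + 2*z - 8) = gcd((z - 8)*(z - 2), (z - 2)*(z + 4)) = z - 2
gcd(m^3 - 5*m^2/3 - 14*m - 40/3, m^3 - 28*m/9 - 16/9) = m + 4/3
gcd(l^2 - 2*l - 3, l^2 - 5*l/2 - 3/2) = l - 3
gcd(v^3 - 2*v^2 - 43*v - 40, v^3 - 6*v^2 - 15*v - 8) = v^2 - 7*v - 8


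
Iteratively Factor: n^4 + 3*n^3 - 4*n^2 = (n)*(n^3 + 3*n^2 - 4*n) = n*(n + 4)*(n^2 - n) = n*(n - 1)*(n + 4)*(n)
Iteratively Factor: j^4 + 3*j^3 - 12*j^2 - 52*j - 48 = (j + 3)*(j^3 - 12*j - 16) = (j + 2)*(j + 3)*(j^2 - 2*j - 8) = (j + 2)^2*(j + 3)*(j - 4)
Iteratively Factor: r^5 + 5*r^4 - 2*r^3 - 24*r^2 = (r)*(r^4 + 5*r^3 - 2*r^2 - 24*r) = r^2*(r^3 + 5*r^2 - 2*r - 24) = r^2*(r + 4)*(r^2 + r - 6) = r^2*(r - 2)*(r + 4)*(r + 3)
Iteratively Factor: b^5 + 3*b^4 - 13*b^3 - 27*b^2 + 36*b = (b - 3)*(b^4 + 6*b^3 + 5*b^2 - 12*b) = (b - 3)*(b + 3)*(b^3 + 3*b^2 - 4*b) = b*(b - 3)*(b + 3)*(b^2 + 3*b - 4) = b*(b - 3)*(b + 3)*(b + 4)*(b - 1)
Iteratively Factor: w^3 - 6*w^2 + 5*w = (w)*(w^2 - 6*w + 5) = w*(w - 5)*(w - 1)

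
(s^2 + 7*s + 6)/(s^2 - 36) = (s + 1)/(s - 6)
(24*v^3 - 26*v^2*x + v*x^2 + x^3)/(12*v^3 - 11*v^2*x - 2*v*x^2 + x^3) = (6*v + x)/(3*v + x)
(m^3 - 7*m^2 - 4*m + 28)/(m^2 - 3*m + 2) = (m^2 - 5*m - 14)/(m - 1)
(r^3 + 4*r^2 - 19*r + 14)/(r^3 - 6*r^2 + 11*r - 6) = (r + 7)/(r - 3)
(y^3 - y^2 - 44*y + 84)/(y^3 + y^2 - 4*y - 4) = (y^2 + y - 42)/(y^2 + 3*y + 2)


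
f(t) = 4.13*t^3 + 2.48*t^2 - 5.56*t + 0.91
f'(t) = 12.39*t^2 + 4.96*t - 5.56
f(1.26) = 6.10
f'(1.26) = 20.36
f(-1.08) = 4.60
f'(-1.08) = 3.53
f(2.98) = 115.66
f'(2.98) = 119.25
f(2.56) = 72.22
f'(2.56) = 88.34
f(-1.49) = 1.04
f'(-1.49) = 14.56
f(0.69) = -0.39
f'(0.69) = 3.76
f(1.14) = 3.91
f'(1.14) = 16.20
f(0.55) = -0.71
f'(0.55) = 0.92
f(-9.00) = -2758.94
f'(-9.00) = 953.39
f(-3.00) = -71.60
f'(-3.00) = 91.07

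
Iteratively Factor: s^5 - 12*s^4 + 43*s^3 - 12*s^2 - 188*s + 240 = (s - 5)*(s^4 - 7*s^3 + 8*s^2 + 28*s - 48) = (s - 5)*(s - 4)*(s^3 - 3*s^2 - 4*s + 12) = (s - 5)*(s - 4)*(s + 2)*(s^2 - 5*s + 6) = (s - 5)*(s - 4)*(s - 2)*(s + 2)*(s - 3)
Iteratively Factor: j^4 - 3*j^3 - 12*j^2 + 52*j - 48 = (j - 3)*(j^3 - 12*j + 16) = (j - 3)*(j + 4)*(j^2 - 4*j + 4) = (j - 3)*(j - 2)*(j + 4)*(j - 2)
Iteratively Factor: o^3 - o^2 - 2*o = (o)*(o^2 - o - 2) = o*(o - 2)*(o + 1)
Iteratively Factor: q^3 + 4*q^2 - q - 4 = (q + 1)*(q^2 + 3*q - 4) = (q + 1)*(q + 4)*(q - 1)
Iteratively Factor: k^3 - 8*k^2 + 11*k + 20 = (k - 4)*(k^2 - 4*k - 5) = (k - 4)*(k + 1)*(k - 5)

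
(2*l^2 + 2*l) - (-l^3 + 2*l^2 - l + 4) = l^3 + 3*l - 4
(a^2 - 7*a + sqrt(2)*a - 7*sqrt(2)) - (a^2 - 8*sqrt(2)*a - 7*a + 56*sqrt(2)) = 9*sqrt(2)*a - 63*sqrt(2)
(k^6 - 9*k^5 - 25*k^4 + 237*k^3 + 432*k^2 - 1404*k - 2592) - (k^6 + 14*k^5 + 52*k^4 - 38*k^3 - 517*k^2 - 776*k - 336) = -23*k^5 - 77*k^4 + 275*k^3 + 949*k^2 - 628*k - 2256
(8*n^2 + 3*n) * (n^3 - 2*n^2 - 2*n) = 8*n^5 - 13*n^4 - 22*n^3 - 6*n^2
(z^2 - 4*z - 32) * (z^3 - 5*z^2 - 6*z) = z^5 - 9*z^4 - 18*z^3 + 184*z^2 + 192*z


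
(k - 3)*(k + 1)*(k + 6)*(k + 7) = k^4 + 11*k^3 + 13*k^2 - 123*k - 126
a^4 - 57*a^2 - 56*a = a*(a - 8)*(a + 1)*(a + 7)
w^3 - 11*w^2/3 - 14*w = w*(w - 6)*(w + 7/3)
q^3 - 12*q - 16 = (q - 4)*(q + 2)^2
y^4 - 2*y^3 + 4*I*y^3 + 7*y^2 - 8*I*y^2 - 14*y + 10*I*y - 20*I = (y - 2)*(y - 2*I)*(y + I)*(y + 5*I)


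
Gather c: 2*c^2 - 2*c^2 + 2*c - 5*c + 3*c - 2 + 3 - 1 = 0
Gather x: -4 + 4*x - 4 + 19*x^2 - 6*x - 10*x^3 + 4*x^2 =-10*x^3 + 23*x^2 - 2*x - 8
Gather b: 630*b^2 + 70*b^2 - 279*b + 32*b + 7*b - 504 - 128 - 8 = 700*b^2 - 240*b - 640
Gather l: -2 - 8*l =-8*l - 2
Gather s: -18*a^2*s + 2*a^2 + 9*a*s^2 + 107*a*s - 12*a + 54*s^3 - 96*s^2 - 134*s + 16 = 2*a^2 - 12*a + 54*s^3 + s^2*(9*a - 96) + s*(-18*a^2 + 107*a - 134) + 16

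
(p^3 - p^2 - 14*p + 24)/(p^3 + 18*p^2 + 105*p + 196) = (p^2 - 5*p + 6)/(p^2 + 14*p + 49)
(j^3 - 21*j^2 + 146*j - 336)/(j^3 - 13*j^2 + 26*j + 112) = (j - 6)/(j + 2)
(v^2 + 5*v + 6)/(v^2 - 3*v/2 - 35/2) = 2*(v^2 + 5*v + 6)/(2*v^2 - 3*v - 35)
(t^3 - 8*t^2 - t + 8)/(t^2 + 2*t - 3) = (t^2 - 7*t - 8)/(t + 3)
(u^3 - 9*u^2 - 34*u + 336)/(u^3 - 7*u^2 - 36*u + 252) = (u - 8)/(u - 6)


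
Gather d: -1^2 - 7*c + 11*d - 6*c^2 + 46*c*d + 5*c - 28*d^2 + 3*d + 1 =-6*c^2 - 2*c - 28*d^2 + d*(46*c + 14)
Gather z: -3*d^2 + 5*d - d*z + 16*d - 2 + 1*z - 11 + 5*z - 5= -3*d^2 + 21*d + z*(6 - d) - 18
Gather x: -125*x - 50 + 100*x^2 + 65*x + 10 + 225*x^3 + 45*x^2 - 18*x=225*x^3 + 145*x^2 - 78*x - 40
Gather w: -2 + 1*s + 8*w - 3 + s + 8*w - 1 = 2*s + 16*w - 6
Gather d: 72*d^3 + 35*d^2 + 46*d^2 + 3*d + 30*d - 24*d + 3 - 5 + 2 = 72*d^3 + 81*d^2 + 9*d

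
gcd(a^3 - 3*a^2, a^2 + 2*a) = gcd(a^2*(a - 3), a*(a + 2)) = a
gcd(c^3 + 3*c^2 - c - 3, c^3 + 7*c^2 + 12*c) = c + 3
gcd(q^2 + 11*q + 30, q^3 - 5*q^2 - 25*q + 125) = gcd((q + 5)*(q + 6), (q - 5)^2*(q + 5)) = q + 5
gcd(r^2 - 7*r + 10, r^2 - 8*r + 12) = r - 2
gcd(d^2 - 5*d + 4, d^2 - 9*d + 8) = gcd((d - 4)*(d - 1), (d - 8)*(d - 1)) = d - 1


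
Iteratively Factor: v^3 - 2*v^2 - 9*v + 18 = (v + 3)*(v^2 - 5*v + 6) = (v - 3)*(v + 3)*(v - 2)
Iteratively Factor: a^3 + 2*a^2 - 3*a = (a + 3)*(a^2 - a) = (a - 1)*(a + 3)*(a)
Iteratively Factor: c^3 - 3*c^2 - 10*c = (c - 5)*(c^2 + 2*c) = (c - 5)*(c + 2)*(c)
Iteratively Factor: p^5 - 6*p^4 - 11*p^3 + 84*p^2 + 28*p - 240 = (p + 3)*(p^4 - 9*p^3 + 16*p^2 + 36*p - 80) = (p - 5)*(p + 3)*(p^3 - 4*p^2 - 4*p + 16) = (p - 5)*(p + 2)*(p + 3)*(p^2 - 6*p + 8) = (p - 5)*(p - 4)*(p + 2)*(p + 3)*(p - 2)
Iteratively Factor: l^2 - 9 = (l + 3)*(l - 3)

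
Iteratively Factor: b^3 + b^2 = (b + 1)*(b^2) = b*(b + 1)*(b)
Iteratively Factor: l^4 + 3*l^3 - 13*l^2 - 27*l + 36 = (l - 1)*(l^3 + 4*l^2 - 9*l - 36) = (l - 1)*(l + 3)*(l^2 + l - 12) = (l - 3)*(l - 1)*(l + 3)*(l + 4)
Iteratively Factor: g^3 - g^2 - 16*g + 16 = (g - 4)*(g^2 + 3*g - 4) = (g - 4)*(g + 4)*(g - 1)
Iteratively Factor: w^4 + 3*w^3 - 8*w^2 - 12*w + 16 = (w + 4)*(w^3 - w^2 - 4*w + 4) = (w - 1)*(w + 4)*(w^2 - 4) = (w - 2)*(w - 1)*(w + 4)*(w + 2)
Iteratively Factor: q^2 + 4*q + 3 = (q + 1)*(q + 3)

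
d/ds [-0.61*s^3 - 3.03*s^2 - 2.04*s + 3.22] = -1.83*s^2 - 6.06*s - 2.04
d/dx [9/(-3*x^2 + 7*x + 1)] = 9*(6*x - 7)/(-3*x^2 + 7*x + 1)^2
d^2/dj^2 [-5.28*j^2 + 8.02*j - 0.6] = -10.5600000000000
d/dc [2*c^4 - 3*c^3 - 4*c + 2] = 8*c^3 - 9*c^2 - 4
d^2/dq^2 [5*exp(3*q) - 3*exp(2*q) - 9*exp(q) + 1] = (45*exp(2*q) - 12*exp(q) - 9)*exp(q)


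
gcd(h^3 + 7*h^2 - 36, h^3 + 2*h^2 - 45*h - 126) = h^2 + 9*h + 18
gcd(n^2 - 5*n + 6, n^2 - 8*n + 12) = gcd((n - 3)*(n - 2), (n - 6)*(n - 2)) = n - 2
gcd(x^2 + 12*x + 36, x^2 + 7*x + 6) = x + 6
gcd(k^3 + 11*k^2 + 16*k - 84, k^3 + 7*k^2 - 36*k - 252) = k^2 + 13*k + 42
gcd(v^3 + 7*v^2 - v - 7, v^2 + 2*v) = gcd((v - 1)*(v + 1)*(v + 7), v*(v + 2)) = 1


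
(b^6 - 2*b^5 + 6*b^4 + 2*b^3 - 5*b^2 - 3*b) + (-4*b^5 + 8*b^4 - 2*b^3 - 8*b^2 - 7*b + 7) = b^6 - 6*b^5 + 14*b^4 - 13*b^2 - 10*b + 7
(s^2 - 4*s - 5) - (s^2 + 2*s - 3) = -6*s - 2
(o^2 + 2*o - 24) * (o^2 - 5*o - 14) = o^4 - 3*o^3 - 48*o^2 + 92*o + 336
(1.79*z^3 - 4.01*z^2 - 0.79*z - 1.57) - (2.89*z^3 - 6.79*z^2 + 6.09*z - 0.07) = -1.1*z^3 + 2.78*z^2 - 6.88*z - 1.5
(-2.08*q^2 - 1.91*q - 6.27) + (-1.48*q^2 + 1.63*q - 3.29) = -3.56*q^2 - 0.28*q - 9.56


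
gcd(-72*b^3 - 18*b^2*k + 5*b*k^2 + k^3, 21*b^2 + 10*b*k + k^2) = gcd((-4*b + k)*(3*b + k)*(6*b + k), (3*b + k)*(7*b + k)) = 3*b + k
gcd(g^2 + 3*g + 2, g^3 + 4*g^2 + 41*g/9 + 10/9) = g + 2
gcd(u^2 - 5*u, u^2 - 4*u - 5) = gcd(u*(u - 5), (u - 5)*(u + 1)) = u - 5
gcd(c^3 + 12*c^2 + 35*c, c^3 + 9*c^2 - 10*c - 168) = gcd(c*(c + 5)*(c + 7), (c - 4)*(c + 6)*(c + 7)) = c + 7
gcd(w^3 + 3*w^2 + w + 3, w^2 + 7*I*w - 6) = w + I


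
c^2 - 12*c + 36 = (c - 6)^2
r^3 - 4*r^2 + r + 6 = (r - 3)*(r - 2)*(r + 1)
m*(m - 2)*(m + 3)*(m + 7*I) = m^4 + m^3 + 7*I*m^3 - 6*m^2 + 7*I*m^2 - 42*I*m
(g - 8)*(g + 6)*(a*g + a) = a*g^3 - a*g^2 - 50*a*g - 48*a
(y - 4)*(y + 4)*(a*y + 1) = a*y^3 - 16*a*y + y^2 - 16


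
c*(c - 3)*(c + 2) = c^3 - c^2 - 6*c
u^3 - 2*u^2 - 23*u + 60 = (u - 4)*(u - 3)*(u + 5)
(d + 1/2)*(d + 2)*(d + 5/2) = d^3 + 5*d^2 + 29*d/4 + 5/2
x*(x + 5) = x^2 + 5*x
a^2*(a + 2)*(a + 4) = a^4 + 6*a^3 + 8*a^2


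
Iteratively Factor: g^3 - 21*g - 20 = (g + 1)*(g^2 - g - 20) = (g - 5)*(g + 1)*(g + 4)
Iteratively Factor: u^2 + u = (u)*(u + 1)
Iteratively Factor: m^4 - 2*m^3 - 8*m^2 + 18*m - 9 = (m - 3)*(m^3 + m^2 - 5*m + 3) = (m - 3)*(m - 1)*(m^2 + 2*m - 3) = (m - 3)*(m - 1)^2*(m + 3)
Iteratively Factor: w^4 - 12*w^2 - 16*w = (w + 2)*(w^3 - 2*w^2 - 8*w) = (w - 4)*(w + 2)*(w^2 + 2*w) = (w - 4)*(w + 2)^2*(w)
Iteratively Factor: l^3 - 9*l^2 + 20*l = (l - 4)*(l^2 - 5*l) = (l - 5)*(l - 4)*(l)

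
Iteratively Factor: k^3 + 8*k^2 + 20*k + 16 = (k + 2)*(k^2 + 6*k + 8) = (k + 2)*(k + 4)*(k + 2)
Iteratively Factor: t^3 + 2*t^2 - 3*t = (t - 1)*(t^2 + 3*t) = t*(t - 1)*(t + 3)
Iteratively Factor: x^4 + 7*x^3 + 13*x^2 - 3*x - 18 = (x + 3)*(x^3 + 4*x^2 + x - 6) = (x + 2)*(x + 3)*(x^2 + 2*x - 3) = (x + 2)*(x + 3)^2*(x - 1)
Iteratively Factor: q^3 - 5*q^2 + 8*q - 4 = (q - 2)*(q^2 - 3*q + 2) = (q - 2)*(q - 1)*(q - 2)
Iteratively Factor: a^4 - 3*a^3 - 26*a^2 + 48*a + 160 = (a + 2)*(a^3 - 5*a^2 - 16*a + 80) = (a - 5)*(a + 2)*(a^2 - 16) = (a - 5)*(a + 2)*(a + 4)*(a - 4)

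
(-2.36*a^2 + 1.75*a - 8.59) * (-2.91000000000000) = 6.8676*a^2 - 5.0925*a + 24.9969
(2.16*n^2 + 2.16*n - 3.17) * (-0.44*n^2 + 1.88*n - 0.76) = -0.9504*n^4 + 3.1104*n^3 + 3.814*n^2 - 7.6012*n + 2.4092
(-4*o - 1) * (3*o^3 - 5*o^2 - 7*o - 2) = -12*o^4 + 17*o^3 + 33*o^2 + 15*o + 2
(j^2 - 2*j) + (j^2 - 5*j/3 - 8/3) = 2*j^2 - 11*j/3 - 8/3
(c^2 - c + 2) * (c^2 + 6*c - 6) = c^4 + 5*c^3 - 10*c^2 + 18*c - 12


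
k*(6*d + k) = 6*d*k + k^2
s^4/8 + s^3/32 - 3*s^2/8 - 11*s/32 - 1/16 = (s/4 + 1/4)*(s/2 + 1/2)*(s - 2)*(s + 1/4)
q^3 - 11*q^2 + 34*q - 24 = (q - 6)*(q - 4)*(q - 1)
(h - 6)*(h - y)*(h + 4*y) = h^3 + 3*h^2*y - 6*h^2 - 4*h*y^2 - 18*h*y + 24*y^2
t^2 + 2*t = t*(t + 2)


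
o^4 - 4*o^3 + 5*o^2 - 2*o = o*(o - 2)*(o - 1)^2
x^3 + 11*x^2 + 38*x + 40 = (x + 2)*(x + 4)*(x + 5)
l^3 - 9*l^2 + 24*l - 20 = (l - 5)*(l - 2)^2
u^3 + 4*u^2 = u^2*(u + 4)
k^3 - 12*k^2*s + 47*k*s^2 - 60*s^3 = (k - 5*s)*(k - 4*s)*(k - 3*s)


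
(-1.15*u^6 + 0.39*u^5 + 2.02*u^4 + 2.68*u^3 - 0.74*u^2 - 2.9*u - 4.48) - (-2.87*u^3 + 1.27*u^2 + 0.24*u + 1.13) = -1.15*u^6 + 0.39*u^5 + 2.02*u^4 + 5.55*u^3 - 2.01*u^2 - 3.14*u - 5.61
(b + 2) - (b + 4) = -2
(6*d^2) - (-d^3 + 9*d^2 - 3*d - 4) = d^3 - 3*d^2 + 3*d + 4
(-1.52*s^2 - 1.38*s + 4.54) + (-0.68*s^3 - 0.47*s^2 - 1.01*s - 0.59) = -0.68*s^3 - 1.99*s^2 - 2.39*s + 3.95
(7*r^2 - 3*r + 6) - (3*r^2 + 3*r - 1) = 4*r^2 - 6*r + 7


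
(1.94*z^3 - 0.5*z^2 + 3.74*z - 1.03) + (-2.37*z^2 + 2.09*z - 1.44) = 1.94*z^3 - 2.87*z^2 + 5.83*z - 2.47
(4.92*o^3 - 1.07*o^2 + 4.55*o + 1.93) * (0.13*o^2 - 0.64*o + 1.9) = 0.6396*o^5 - 3.2879*o^4 + 10.6243*o^3 - 4.6941*o^2 + 7.4098*o + 3.667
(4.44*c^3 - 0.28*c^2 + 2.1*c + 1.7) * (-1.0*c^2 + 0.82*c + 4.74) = -4.44*c^5 + 3.9208*c^4 + 18.716*c^3 - 1.3052*c^2 + 11.348*c + 8.058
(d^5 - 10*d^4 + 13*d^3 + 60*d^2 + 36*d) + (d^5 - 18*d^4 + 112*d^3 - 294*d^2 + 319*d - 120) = 2*d^5 - 28*d^4 + 125*d^3 - 234*d^2 + 355*d - 120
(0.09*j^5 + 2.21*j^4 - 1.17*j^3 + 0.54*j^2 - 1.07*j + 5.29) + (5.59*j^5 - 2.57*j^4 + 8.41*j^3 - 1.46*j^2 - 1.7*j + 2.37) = 5.68*j^5 - 0.36*j^4 + 7.24*j^3 - 0.92*j^2 - 2.77*j + 7.66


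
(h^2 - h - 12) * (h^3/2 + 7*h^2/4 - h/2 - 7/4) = h^5/2 + 5*h^4/4 - 33*h^3/4 - 89*h^2/4 + 31*h/4 + 21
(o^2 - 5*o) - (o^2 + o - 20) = 20 - 6*o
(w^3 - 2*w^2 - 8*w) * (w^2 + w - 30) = w^5 - w^4 - 40*w^3 + 52*w^2 + 240*w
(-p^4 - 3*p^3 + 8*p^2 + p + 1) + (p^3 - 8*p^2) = -p^4 - 2*p^3 + p + 1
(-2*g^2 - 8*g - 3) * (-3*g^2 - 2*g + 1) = 6*g^4 + 28*g^3 + 23*g^2 - 2*g - 3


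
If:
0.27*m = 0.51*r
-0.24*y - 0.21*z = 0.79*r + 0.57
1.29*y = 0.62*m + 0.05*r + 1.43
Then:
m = -0.389965705576019*z - 1.55252127524451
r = -0.206452432363775*z - 0.821923028070621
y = 0.330496634065794 - 0.195427410135908*z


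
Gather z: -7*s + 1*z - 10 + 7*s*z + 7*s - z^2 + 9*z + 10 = -z^2 + z*(7*s + 10)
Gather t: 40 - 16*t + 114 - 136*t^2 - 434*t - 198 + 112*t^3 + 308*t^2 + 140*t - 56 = 112*t^3 + 172*t^2 - 310*t - 100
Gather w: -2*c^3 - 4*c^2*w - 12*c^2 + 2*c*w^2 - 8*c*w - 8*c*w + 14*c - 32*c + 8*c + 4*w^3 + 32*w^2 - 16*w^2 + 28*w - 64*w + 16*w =-2*c^3 - 12*c^2 - 10*c + 4*w^3 + w^2*(2*c + 16) + w*(-4*c^2 - 16*c - 20)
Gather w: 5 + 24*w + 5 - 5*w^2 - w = -5*w^2 + 23*w + 10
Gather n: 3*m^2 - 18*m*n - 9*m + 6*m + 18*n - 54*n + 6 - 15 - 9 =3*m^2 - 3*m + n*(-18*m - 36) - 18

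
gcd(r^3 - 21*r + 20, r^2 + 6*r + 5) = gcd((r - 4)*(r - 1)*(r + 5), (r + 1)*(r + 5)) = r + 5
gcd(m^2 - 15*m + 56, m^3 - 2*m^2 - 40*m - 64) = m - 8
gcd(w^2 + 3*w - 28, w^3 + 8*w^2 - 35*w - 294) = w + 7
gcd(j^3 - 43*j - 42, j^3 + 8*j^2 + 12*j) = j + 6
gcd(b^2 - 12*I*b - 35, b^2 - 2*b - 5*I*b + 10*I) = b - 5*I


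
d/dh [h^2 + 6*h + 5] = 2*h + 6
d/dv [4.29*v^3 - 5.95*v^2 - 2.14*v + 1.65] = 12.87*v^2 - 11.9*v - 2.14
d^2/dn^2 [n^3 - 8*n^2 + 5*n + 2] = 6*n - 16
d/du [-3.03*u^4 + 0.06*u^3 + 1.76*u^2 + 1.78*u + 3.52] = -12.12*u^3 + 0.18*u^2 + 3.52*u + 1.78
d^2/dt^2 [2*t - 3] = 0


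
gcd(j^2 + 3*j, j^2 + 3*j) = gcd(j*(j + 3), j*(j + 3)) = j^2 + 3*j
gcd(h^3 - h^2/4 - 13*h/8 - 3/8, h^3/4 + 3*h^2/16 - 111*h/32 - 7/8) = h + 1/4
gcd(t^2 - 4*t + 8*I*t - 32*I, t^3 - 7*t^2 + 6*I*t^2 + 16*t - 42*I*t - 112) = t + 8*I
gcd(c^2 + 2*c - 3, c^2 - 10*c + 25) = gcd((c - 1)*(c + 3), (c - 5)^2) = 1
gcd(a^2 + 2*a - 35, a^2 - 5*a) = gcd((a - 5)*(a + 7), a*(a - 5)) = a - 5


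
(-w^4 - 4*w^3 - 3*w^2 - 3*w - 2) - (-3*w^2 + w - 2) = -w^4 - 4*w^3 - 4*w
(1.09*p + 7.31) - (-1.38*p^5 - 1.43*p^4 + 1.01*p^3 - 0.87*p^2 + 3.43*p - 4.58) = 1.38*p^5 + 1.43*p^4 - 1.01*p^3 + 0.87*p^2 - 2.34*p + 11.89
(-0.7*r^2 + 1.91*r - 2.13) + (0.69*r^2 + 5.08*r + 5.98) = -0.01*r^2 + 6.99*r + 3.85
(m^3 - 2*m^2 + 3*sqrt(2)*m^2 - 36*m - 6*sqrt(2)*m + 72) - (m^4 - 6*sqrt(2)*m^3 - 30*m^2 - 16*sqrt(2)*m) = -m^4 + m^3 + 6*sqrt(2)*m^3 + 3*sqrt(2)*m^2 + 28*m^2 - 36*m + 10*sqrt(2)*m + 72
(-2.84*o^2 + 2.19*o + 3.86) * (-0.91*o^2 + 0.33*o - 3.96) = 2.5844*o^4 - 2.9301*o^3 + 8.4565*o^2 - 7.3986*o - 15.2856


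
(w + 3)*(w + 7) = w^2 + 10*w + 21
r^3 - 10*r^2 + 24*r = r*(r - 6)*(r - 4)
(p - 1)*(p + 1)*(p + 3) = p^3 + 3*p^2 - p - 3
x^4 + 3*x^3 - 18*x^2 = x^2*(x - 3)*(x + 6)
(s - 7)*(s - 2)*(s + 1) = s^3 - 8*s^2 + 5*s + 14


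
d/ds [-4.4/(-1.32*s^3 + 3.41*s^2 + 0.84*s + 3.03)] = (-17.424*s^2 + 30.008*s + 3.696)/(-1.32*s^3 + 3.41*s^2 + 0.84*s + 3.03)^2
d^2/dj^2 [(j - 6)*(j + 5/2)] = 2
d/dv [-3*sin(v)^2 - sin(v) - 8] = -(6*sin(v) + 1)*cos(v)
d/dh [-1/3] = 0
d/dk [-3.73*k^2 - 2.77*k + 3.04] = -7.46*k - 2.77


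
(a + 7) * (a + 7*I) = a^2 + 7*a + 7*I*a + 49*I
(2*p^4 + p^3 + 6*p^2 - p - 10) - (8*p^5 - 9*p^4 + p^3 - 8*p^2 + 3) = -8*p^5 + 11*p^4 + 14*p^2 - p - 13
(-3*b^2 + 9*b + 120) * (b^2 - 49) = -3*b^4 + 9*b^3 + 267*b^2 - 441*b - 5880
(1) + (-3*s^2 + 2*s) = -3*s^2 + 2*s + 1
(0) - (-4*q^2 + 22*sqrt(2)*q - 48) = 4*q^2 - 22*sqrt(2)*q + 48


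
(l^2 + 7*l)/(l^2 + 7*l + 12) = l*(l + 7)/(l^2 + 7*l + 12)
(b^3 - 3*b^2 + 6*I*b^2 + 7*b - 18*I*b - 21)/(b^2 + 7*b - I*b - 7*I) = (b^2 + b*(-3 + 7*I) - 21*I)/(b + 7)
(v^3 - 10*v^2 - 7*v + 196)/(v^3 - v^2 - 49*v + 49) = (v^2 - 3*v - 28)/(v^2 + 6*v - 7)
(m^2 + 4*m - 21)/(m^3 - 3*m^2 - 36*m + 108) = (m + 7)/(m^2 - 36)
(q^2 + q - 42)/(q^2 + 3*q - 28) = (q - 6)/(q - 4)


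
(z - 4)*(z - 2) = z^2 - 6*z + 8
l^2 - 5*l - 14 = (l - 7)*(l + 2)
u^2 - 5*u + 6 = (u - 3)*(u - 2)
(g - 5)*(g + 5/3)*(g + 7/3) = g^3 - g^2 - 145*g/9 - 175/9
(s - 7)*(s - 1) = s^2 - 8*s + 7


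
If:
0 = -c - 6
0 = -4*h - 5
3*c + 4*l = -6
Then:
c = -6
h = -5/4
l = 3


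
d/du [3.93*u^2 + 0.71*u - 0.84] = 7.86*u + 0.71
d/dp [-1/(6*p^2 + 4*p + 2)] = (3*p + 1)/(3*p^2 + 2*p + 1)^2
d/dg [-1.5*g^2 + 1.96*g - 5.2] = 1.96 - 3.0*g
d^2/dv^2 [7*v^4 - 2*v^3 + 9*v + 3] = 12*v*(7*v - 1)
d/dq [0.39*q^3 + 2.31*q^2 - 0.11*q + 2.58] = 1.17*q^2 + 4.62*q - 0.11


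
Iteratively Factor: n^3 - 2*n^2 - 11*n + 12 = (n - 4)*(n^2 + 2*n - 3) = (n - 4)*(n - 1)*(n + 3)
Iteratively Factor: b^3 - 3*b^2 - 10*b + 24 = (b - 2)*(b^2 - b - 12) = (b - 4)*(b - 2)*(b + 3)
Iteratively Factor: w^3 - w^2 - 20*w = (w + 4)*(w^2 - 5*w) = (w - 5)*(w + 4)*(w)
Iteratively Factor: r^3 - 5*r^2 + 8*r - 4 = (r - 2)*(r^2 - 3*r + 2) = (r - 2)*(r - 1)*(r - 2)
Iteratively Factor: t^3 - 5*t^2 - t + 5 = (t - 1)*(t^2 - 4*t - 5) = (t - 1)*(t + 1)*(t - 5)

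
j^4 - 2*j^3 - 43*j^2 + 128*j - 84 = (j - 6)*(j - 2)*(j - 1)*(j + 7)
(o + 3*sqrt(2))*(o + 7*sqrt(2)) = o^2 + 10*sqrt(2)*o + 42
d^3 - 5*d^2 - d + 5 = (d - 5)*(d - 1)*(d + 1)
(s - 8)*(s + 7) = s^2 - s - 56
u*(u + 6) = u^2 + 6*u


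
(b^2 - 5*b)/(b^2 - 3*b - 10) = b/(b + 2)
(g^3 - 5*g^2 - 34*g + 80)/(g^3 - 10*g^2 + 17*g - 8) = (g^2 + 3*g - 10)/(g^2 - 2*g + 1)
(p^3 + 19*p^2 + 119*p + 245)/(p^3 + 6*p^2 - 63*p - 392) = (p + 5)/(p - 8)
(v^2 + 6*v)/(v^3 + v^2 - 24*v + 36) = v/(v^2 - 5*v + 6)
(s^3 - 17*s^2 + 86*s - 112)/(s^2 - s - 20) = (-s^3 + 17*s^2 - 86*s + 112)/(-s^2 + s + 20)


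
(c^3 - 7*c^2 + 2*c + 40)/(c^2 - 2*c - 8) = c - 5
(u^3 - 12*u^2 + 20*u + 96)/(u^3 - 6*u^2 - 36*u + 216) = (u^2 - 6*u - 16)/(u^2 - 36)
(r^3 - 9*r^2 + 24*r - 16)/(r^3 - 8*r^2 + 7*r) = (r^2 - 8*r + 16)/(r*(r - 7))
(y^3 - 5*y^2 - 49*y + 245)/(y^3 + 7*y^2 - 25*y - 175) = (y - 7)/(y + 5)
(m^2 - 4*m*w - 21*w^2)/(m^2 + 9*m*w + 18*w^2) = (m - 7*w)/(m + 6*w)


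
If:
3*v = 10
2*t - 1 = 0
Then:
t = 1/2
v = 10/3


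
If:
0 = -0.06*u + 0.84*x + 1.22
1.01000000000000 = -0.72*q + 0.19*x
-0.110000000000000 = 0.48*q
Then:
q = -0.23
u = 82.60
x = 4.45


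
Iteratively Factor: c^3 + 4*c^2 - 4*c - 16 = (c + 2)*(c^2 + 2*c - 8) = (c + 2)*(c + 4)*(c - 2)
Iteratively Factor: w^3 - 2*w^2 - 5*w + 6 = (w + 2)*(w^2 - 4*w + 3) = (w - 1)*(w + 2)*(w - 3)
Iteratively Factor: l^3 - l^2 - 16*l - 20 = (l + 2)*(l^2 - 3*l - 10) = (l + 2)^2*(l - 5)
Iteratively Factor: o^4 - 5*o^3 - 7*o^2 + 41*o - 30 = (o - 2)*(o^3 - 3*o^2 - 13*o + 15) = (o - 2)*(o + 3)*(o^2 - 6*o + 5) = (o - 5)*(o - 2)*(o + 3)*(o - 1)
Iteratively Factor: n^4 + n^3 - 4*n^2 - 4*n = (n)*(n^3 + n^2 - 4*n - 4) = n*(n + 1)*(n^2 - 4) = n*(n - 2)*(n + 1)*(n + 2)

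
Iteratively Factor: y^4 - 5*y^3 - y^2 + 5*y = (y - 5)*(y^3 - y) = (y - 5)*(y - 1)*(y^2 + y) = (y - 5)*(y - 1)*(y + 1)*(y)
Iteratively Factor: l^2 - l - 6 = (l + 2)*(l - 3)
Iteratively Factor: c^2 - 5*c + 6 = (c - 2)*(c - 3)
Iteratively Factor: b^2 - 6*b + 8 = (b - 4)*(b - 2)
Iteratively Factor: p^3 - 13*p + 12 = (p - 1)*(p^2 + p - 12) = (p - 1)*(p + 4)*(p - 3)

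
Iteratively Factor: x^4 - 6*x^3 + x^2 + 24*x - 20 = (x - 2)*(x^3 - 4*x^2 - 7*x + 10) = (x - 2)*(x - 1)*(x^2 - 3*x - 10) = (x - 5)*(x - 2)*(x - 1)*(x + 2)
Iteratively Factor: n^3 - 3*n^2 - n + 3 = (n - 1)*(n^2 - 2*n - 3) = (n - 1)*(n + 1)*(n - 3)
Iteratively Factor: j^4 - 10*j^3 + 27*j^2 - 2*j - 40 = (j - 2)*(j^3 - 8*j^2 + 11*j + 20) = (j - 2)*(j + 1)*(j^2 - 9*j + 20) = (j - 5)*(j - 2)*(j + 1)*(j - 4)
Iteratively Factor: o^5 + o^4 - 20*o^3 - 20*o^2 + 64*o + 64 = (o - 2)*(o^4 + 3*o^3 - 14*o^2 - 48*o - 32) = (o - 4)*(o - 2)*(o^3 + 7*o^2 + 14*o + 8) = (o - 4)*(o - 2)*(o + 2)*(o^2 + 5*o + 4) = (o - 4)*(o - 2)*(o + 2)*(o + 4)*(o + 1)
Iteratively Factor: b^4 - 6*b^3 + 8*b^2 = (b - 2)*(b^3 - 4*b^2) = b*(b - 2)*(b^2 - 4*b) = b*(b - 4)*(b - 2)*(b)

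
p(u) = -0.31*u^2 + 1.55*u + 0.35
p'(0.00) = 1.55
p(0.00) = 0.35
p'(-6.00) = 5.27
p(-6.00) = -20.11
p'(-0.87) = 2.09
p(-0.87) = -1.23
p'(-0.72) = 2.00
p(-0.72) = -0.93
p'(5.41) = -1.80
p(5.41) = -0.34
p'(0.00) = 1.55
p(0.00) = 0.35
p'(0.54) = 1.22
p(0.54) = 1.10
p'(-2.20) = 2.91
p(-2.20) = -4.56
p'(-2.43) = 3.06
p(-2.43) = -5.25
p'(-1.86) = 2.70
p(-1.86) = -3.61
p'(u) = 1.55 - 0.62*u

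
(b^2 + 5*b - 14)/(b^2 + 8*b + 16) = (b^2 + 5*b - 14)/(b^2 + 8*b + 16)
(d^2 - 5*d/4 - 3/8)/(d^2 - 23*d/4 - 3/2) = (d - 3/2)/(d - 6)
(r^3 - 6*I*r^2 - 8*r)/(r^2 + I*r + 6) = r*(r - 4*I)/(r + 3*I)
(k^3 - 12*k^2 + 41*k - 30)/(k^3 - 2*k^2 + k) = (k^2 - 11*k + 30)/(k*(k - 1))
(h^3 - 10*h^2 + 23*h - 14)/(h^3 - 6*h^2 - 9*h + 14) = (h - 2)/(h + 2)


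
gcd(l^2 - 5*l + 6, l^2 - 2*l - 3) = l - 3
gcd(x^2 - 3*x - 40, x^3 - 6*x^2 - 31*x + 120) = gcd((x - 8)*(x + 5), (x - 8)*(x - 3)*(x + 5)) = x^2 - 3*x - 40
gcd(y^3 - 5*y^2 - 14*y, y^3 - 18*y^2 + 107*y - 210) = y - 7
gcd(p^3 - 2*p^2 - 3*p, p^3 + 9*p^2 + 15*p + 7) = p + 1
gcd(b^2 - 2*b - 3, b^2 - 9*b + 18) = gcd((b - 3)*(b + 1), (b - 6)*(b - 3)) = b - 3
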